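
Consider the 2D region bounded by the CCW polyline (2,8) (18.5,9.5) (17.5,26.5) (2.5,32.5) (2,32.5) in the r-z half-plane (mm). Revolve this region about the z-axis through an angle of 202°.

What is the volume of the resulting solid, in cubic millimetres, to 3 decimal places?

Profile (r,z), 5 vertices: (2,8) (18.5,9.5) (17.5,26.5) (2.5,32.5) (2,32.5)
edge 0: (2,8)→(18.5,9.5)  cross = 2·9.5 − 18.5·8 = -129.0000; (r_i+r_j)·cross = 20.5·-129.0000 = -2644.5000
edge 1: (18.5,9.5)→(17.5,26.5)  cross = 18.5·26.5 − 17.5·9.5 = 324.0000; (r_i+r_j)·cross = 36·324.0000 = 11664.0000
edge 2: (17.5,26.5)→(2.5,32.5)  cross = 17.5·32.5 − 2.5·26.5 = 502.5000; (r_i+r_j)·cross = 20·502.5000 = 10050.0000
edge 3: (2.5,32.5)→(2,32.5)  cross = 2.5·32.5 − 2·32.5 = 16.2500; (r_i+r_j)·cross = 4.5·16.2500 = 73.1250
edge 4: (2,32.5)→(2,8)  cross = 2·8 − 2·32.5 = -49.0000; (r_i+r_j)·cross = 4·-49.0000 = -196.0000
Σcross = 664.7500 → A = |Σcross|/2 = 332.3750 mm²
Σ(r_i+r_j)·cross = 18946.6250 → first moment M = |Σ|/6 = 3157.7708
R_c = M/A = 3157.7708/332.3750 = 9.5006 mm
θ = 202° = 3.525565 rad
V = θ·R_c·A = 3.525565·9.5006·332.3750 = 11132.927 mm³

Volume = 11132.927 mm³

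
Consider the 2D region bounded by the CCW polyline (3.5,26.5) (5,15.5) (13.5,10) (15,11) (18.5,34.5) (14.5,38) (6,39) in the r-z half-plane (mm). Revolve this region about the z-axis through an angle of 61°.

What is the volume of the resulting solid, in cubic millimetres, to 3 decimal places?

Volume = 3670.960 mm³

Profile (r,z), 7 vertices: (3.5,26.5) (5,15.5) (13.5,10) (15,11) (18.5,34.5) (14.5,38) (6,39)
edge 0: (3.5,26.5)→(5,15.5)  cross = 3.5·15.5 − 5·26.5 = -78.2500; (r_i+r_j)·cross = 8.5·-78.2500 = -665.1250
edge 1: (5,15.5)→(13.5,10)  cross = 5·10 − 13.5·15.5 = -159.2500; (r_i+r_j)·cross = 18.5·-159.2500 = -2946.1250
edge 2: (13.5,10)→(15,11)  cross = 13.5·11 − 15·10 = -1.5000; (r_i+r_j)·cross = 28.5·-1.5000 = -42.7500
edge 3: (15,11)→(18.5,34.5)  cross = 15·34.5 − 18.5·11 = 314.0000; (r_i+r_j)·cross = 33.5·314.0000 = 10519.0000
edge 4: (18.5,34.5)→(14.5,38)  cross = 18.5·38 − 14.5·34.5 = 202.7500; (r_i+r_j)·cross = 33·202.7500 = 6690.7500
edge 5: (14.5,38)→(6,39)  cross = 14.5·39 − 6·38 = 337.5000; (r_i+r_j)·cross = 20.5·337.5000 = 6918.7500
edge 6: (6,39)→(3.5,26.5)  cross = 6·26.5 − 3.5·39 = 22.5000; (r_i+r_j)·cross = 9.5·22.5000 = 213.7500
Σcross = 637.7500 → A = |Σcross|/2 = 318.8750 mm²
Σ(r_i+r_j)·cross = 20688.2500 → first moment M = |Σ|/6 = 3448.0417
R_c = M/A = 3448.0417/318.8750 = 10.8131 mm
θ = 61° = 1.064651 rad
V = θ·R_c·A = 1.064651·10.8131·318.8750 = 3670.960 mm³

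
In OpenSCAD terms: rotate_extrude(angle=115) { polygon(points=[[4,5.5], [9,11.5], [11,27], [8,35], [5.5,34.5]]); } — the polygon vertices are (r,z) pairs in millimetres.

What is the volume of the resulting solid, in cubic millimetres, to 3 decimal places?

Profile (r,z), 5 vertices: (4,5.5) (9,11.5) (11,27) (8,35) (5.5,34.5)
edge 0: (4,5.5)→(9,11.5)  cross = 4·11.5 − 9·5.5 = -3.5000; (r_i+r_j)·cross = 13·-3.5000 = -45.5000
edge 1: (9,11.5)→(11,27)  cross = 9·27 − 11·11.5 = 116.5000; (r_i+r_j)·cross = 20·116.5000 = 2330.0000
edge 2: (11,27)→(8,35)  cross = 11·35 − 8·27 = 169.0000; (r_i+r_j)·cross = 19·169.0000 = 3211.0000
edge 3: (8,35)→(5.5,34.5)  cross = 8·34.5 − 5.5·35 = 83.5000; (r_i+r_j)·cross = 13.5·83.5000 = 1127.2500
edge 4: (5.5,34.5)→(4,5.5)  cross = 5.5·5.5 − 4·34.5 = -107.7500; (r_i+r_j)·cross = 9.5·-107.7500 = -1023.6250
Σcross = 257.7500 → A = |Σcross|/2 = 128.8750 mm²
Σ(r_i+r_j)·cross = 5599.1250 → first moment M = |Σ|/6 = 933.1875
R_c = M/A = 933.1875/128.8750 = 7.2410 mm
θ = 115° = 2.007129 rad
V = θ·R_c·A = 2.007129·7.2410·128.8750 = 1873.027 mm³

Volume = 1873.027 mm³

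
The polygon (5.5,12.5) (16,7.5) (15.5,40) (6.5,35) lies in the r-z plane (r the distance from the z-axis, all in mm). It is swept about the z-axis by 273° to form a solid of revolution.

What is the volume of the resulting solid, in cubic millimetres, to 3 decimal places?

Volume = 14266.452 mm³

Profile (r,z), 4 vertices: (5.5,12.5) (16,7.5) (15.5,40) (6.5,35)
edge 0: (5.5,12.5)→(16,7.5)  cross = 5.5·7.5 − 16·12.5 = -158.7500; (r_i+r_j)·cross = 21.5·-158.7500 = -3413.1250
edge 1: (16,7.5)→(15.5,40)  cross = 16·40 − 15.5·7.5 = 523.7500; (r_i+r_j)·cross = 31.5·523.7500 = 16498.1250
edge 2: (15.5,40)→(6.5,35)  cross = 15.5·35 − 6.5·40 = 282.5000; (r_i+r_j)·cross = 22·282.5000 = 6215.0000
edge 3: (6.5,35)→(5.5,12.5)  cross = 6.5·12.5 − 5.5·35 = -111.2500; (r_i+r_j)·cross = 12·-111.2500 = -1335.0000
Σcross = 536.2500 → A = |Σcross|/2 = 268.1250 mm²
Σ(r_i+r_j)·cross = 17965.0000 → first moment M = |Σ|/6 = 2994.1667
R_c = M/A = 2994.1667/268.1250 = 11.1671 mm
θ = 273° = 4.764749 rad
V = θ·R_c·A = 4.764749·11.1671·268.1250 = 14266.452 mm³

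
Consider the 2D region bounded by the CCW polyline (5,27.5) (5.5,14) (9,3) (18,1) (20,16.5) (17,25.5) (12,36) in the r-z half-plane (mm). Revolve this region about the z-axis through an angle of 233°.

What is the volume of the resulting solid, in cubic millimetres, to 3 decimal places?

Profile (r,z), 7 vertices: (5,27.5) (5.5,14) (9,3) (18,1) (20,16.5) (17,25.5) (12,36)
edge 0: (5,27.5)→(5.5,14)  cross = 5·14 − 5.5·27.5 = -81.2500; (r_i+r_j)·cross = 10.5·-81.2500 = -853.1250
edge 1: (5.5,14)→(9,3)  cross = 5.5·3 − 9·14 = -109.5000; (r_i+r_j)·cross = 14.5·-109.5000 = -1587.7500
edge 2: (9,3)→(18,1)  cross = 9·1 − 18·3 = -45.0000; (r_i+r_j)·cross = 27·-45.0000 = -1215.0000
edge 3: (18,1)→(20,16.5)  cross = 18·16.5 − 20·1 = 277.0000; (r_i+r_j)·cross = 38·277.0000 = 10526.0000
edge 4: (20,16.5)→(17,25.5)  cross = 20·25.5 − 17·16.5 = 229.5000; (r_i+r_j)·cross = 37·229.5000 = 8491.5000
edge 5: (17,25.5)→(12,36)  cross = 17·36 − 12·25.5 = 306.0000; (r_i+r_j)·cross = 29·306.0000 = 8874.0000
edge 6: (12,36)→(5,27.5)  cross = 12·27.5 − 5·36 = 150.0000; (r_i+r_j)·cross = 17·150.0000 = 2550.0000
Σcross = 726.7500 → A = |Σcross|/2 = 363.3750 mm²
Σ(r_i+r_j)·cross = 26785.6250 → first moment M = |Σ|/6 = 4464.2708
R_c = M/A = 4464.2708/363.3750 = 12.2856 mm
θ = 233° = 4.066617 rad
V = θ·R_c·A = 4.066617·12.2856·363.3750 = 18154.480 mm³

Volume = 18154.480 mm³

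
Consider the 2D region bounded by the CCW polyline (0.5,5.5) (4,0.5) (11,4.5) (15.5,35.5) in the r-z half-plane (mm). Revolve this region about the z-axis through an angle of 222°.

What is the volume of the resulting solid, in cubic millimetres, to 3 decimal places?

Volume = 6244.291 mm³

Profile (r,z), 4 vertices: (0.5,5.5) (4,0.5) (11,4.5) (15.5,35.5)
edge 0: (0.5,5.5)→(4,0.5)  cross = 0.5·0.5 − 4·5.5 = -21.7500; (r_i+r_j)·cross = 4.5·-21.7500 = -97.8750
edge 1: (4,0.5)→(11,4.5)  cross = 4·4.5 − 11·0.5 = 12.5000; (r_i+r_j)·cross = 15·12.5000 = 187.5000
edge 2: (11,4.5)→(15.5,35.5)  cross = 11·35.5 − 15.5·4.5 = 320.7500; (r_i+r_j)·cross = 26.5·320.7500 = 8499.8750
edge 3: (15.5,35.5)→(0.5,5.5)  cross = 15.5·5.5 − 0.5·35.5 = 67.5000; (r_i+r_j)·cross = 16·67.5000 = 1080.0000
Σcross = 379.0000 → A = |Σcross|/2 = 189.5000 mm²
Σ(r_i+r_j)·cross = 9669.5000 → first moment M = |Σ|/6 = 1611.5833
R_c = M/A = 1611.5833/189.5000 = 8.5044 mm
θ = 222° = 3.874631 rad
V = θ·R_c·A = 3.874631·8.5044·189.5000 = 6244.291 mm³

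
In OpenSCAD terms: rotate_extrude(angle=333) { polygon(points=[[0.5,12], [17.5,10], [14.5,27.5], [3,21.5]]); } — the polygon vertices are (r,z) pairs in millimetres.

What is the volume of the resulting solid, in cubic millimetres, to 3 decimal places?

Profile (r,z), 4 vertices: (0.5,12) (17.5,10) (14.5,27.5) (3,21.5)
edge 0: (0.5,12)→(17.5,10)  cross = 0.5·10 − 17.5·12 = -205.0000; (r_i+r_j)·cross = 18·-205.0000 = -3690.0000
edge 1: (17.5,10)→(14.5,27.5)  cross = 17.5·27.5 − 14.5·10 = 336.2500; (r_i+r_j)·cross = 32·336.2500 = 10760.0000
edge 2: (14.5,27.5)→(3,21.5)  cross = 14.5·21.5 − 3·27.5 = 229.2500; (r_i+r_j)·cross = 17.5·229.2500 = 4011.8750
edge 3: (3,21.5)→(0.5,12)  cross = 3·12 − 0.5·21.5 = 25.2500; (r_i+r_j)·cross = 3.5·25.2500 = 88.3750
Σcross = 385.7500 → A = |Σcross|/2 = 192.8750 mm²
Σ(r_i+r_j)·cross = 11170.2500 → first moment M = |Σ|/6 = 1861.7083
R_c = M/A = 1861.7083/192.8750 = 9.6524 mm
θ = 333° = 5.811946 rad
V = θ·R_c·A = 5.811946·9.6524·192.8750 = 10820.149 mm³

Volume = 10820.149 mm³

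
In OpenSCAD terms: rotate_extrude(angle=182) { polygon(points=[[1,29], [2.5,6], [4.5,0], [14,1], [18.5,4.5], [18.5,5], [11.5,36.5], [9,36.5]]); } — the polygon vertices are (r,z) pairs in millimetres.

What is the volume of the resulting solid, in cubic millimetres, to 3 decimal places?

Profile (r,z), 8 vertices: (1,29) (2.5,6) (4.5,0) (14,1) (18.5,4.5) (18.5,5) (11.5,36.5) (9,36.5)
edge 0: (1,29)→(2.5,6)  cross = 1·6 − 2.5·29 = -66.5000; (r_i+r_j)·cross = 3.5·-66.5000 = -232.7500
edge 1: (2.5,6)→(4.5,0)  cross = 2.5·0 − 4.5·6 = -27.0000; (r_i+r_j)·cross = 7·-27.0000 = -189.0000
edge 2: (4.5,0)→(14,1)  cross = 4.5·1 − 14·0 = 4.5000; (r_i+r_j)·cross = 18.5·4.5000 = 83.2500
edge 3: (14,1)→(18.5,4.5)  cross = 14·4.5 − 18.5·1 = 44.5000; (r_i+r_j)·cross = 32.5·44.5000 = 1446.2500
edge 4: (18.5,4.5)→(18.5,5)  cross = 18.5·5 − 18.5·4.5 = 9.2500; (r_i+r_j)·cross = 37·9.2500 = 342.2500
edge 5: (18.5,5)→(11.5,36.5)  cross = 18.5·36.5 − 11.5·5 = 617.7500; (r_i+r_j)·cross = 30·617.7500 = 18532.5000
edge 6: (11.5,36.5)→(9,36.5)  cross = 11.5·36.5 − 9·36.5 = 91.2500; (r_i+r_j)·cross = 20.5·91.2500 = 1870.6250
edge 7: (9,36.5)→(1,29)  cross = 9·29 − 1·36.5 = 224.5000; (r_i+r_j)·cross = 10·224.5000 = 2245.0000
Σcross = 898.2500 → A = |Σcross|/2 = 449.1250 mm²
Σ(r_i+r_j)·cross = 24098.1250 → first moment M = |Σ|/6 = 4016.3542
R_c = M/A = 4016.3542/449.1250 = 8.9426 mm
θ = 182° = 3.176499 rad
V = θ·R_c·A = 3.176499·8.9426·449.1250 = 12757.946 mm³

Volume = 12757.946 mm³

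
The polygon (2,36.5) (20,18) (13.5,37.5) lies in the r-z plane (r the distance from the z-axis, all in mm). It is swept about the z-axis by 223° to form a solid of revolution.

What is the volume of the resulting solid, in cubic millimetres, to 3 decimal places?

Profile (r,z), 3 vertices: (2,36.5) (20,18) (13.5,37.5)
edge 0: (2,36.5)→(20,18)  cross = 2·18 − 20·36.5 = -694.0000; (r_i+r_j)·cross = 22·-694.0000 = -15268.0000
edge 1: (20,18)→(13.5,37.5)  cross = 20·37.5 − 13.5·18 = 507.0000; (r_i+r_j)·cross = 33.5·507.0000 = 16984.5000
edge 2: (13.5,37.5)→(2,36.5)  cross = 13.5·36.5 − 2·37.5 = 417.7500; (r_i+r_j)·cross = 15.5·417.7500 = 6475.1250
Σcross = 230.7500 → A = |Σcross|/2 = 115.3750 mm²
Σ(r_i+r_j)·cross = 8191.6250 → first moment M = |Σ|/6 = 1365.2708
R_c = M/A = 1365.2708/115.3750 = 11.8333 mm
θ = 223° = 3.892084 rad
V = θ·R_c·A = 3.892084·11.8333·115.3750 = 5313.749 mm³

Volume = 5313.749 mm³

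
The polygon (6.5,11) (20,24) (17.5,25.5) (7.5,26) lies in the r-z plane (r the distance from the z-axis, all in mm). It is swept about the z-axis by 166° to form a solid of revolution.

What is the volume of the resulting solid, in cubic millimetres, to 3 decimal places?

Profile (r,z), 4 vertices: (6.5,11) (20,24) (17.5,25.5) (7.5,26)
edge 0: (6.5,11)→(20,24)  cross = 6.5·24 − 20·11 = -64.0000; (r_i+r_j)·cross = 26.5·-64.0000 = -1696.0000
edge 1: (20,24)→(17.5,25.5)  cross = 20·25.5 − 17.5·24 = 90.0000; (r_i+r_j)·cross = 37.5·90.0000 = 3375.0000
edge 2: (17.5,25.5)→(7.5,26)  cross = 17.5·26 − 7.5·25.5 = 263.7500; (r_i+r_j)·cross = 25·263.7500 = 6593.7500
edge 3: (7.5,26)→(6.5,11)  cross = 7.5·11 − 6.5·26 = -86.5000; (r_i+r_j)·cross = 14·-86.5000 = -1211.0000
Σcross = 203.2500 → A = |Σcross|/2 = 101.6250 mm²
Σ(r_i+r_j)·cross = 7061.7500 → first moment M = |Σ|/6 = 1176.9583
R_c = M/A = 1176.9583/101.6250 = 11.5814 mm
θ = 166° = 2.897247 rad
V = θ·R_c·A = 2.897247·11.5814·101.6250 = 3409.938 mm³

Volume = 3409.938 mm³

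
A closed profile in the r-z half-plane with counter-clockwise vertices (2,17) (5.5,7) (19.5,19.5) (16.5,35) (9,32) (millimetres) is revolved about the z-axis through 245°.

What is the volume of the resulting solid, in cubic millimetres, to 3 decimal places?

Profile (r,z), 5 vertices: (2,17) (5.5,7) (19.5,19.5) (16.5,35) (9,32)
edge 0: (2,17)→(5.5,7)  cross = 2·7 − 5.5·17 = -79.5000; (r_i+r_j)·cross = 7.5·-79.5000 = -596.2500
edge 1: (5.5,7)→(19.5,19.5)  cross = 5.5·19.5 − 19.5·7 = -29.2500; (r_i+r_j)·cross = 25·-29.2500 = -731.2500
edge 2: (19.5,19.5)→(16.5,35)  cross = 19.5·35 − 16.5·19.5 = 360.7500; (r_i+r_j)·cross = 36·360.7500 = 12987.0000
edge 3: (16.5,35)→(9,32)  cross = 16.5·32 − 9·35 = 213.0000; (r_i+r_j)·cross = 25.5·213.0000 = 5431.5000
edge 4: (9,32)→(2,17)  cross = 9·17 − 2·32 = 89.0000; (r_i+r_j)·cross = 11·89.0000 = 979.0000
Σcross = 554.0000 → A = |Σcross|/2 = 277.0000 mm²
Σ(r_i+r_j)·cross = 18070.0000 → first moment M = |Σ|/6 = 3011.6667
R_c = M/A = 3011.6667/277.0000 = 10.8724 mm
θ = 245° = 4.276057 rad
V = θ·R_c·A = 4.276057·10.8724·277.0000 = 12878.057 mm³

Volume = 12878.057 mm³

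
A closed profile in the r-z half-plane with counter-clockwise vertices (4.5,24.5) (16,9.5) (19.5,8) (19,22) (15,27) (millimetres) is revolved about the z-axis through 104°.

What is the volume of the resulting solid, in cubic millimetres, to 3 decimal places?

Volume = 3778.975 mm³

Profile (r,z), 5 vertices: (4.5,24.5) (16,9.5) (19.5,8) (19,22) (15,27)
edge 0: (4.5,24.5)→(16,9.5)  cross = 4.5·9.5 − 16·24.5 = -349.2500; (r_i+r_j)·cross = 20.5·-349.2500 = -7159.6250
edge 1: (16,9.5)→(19.5,8)  cross = 16·8 − 19.5·9.5 = -57.2500; (r_i+r_j)·cross = 35.5·-57.2500 = -2032.3750
edge 2: (19.5,8)→(19,22)  cross = 19.5·22 − 19·8 = 277.0000; (r_i+r_j)·cross = 38.5·277.0000 = 10664.5000
edge 3: (19,22)→(15,27)  cross = 19·27 − 15·22 = 183.0000; (r_i+r_j)·cross = 34·183.0000 = 6222.0000
edge 4: (15,27)→(4.5,24.5)  cross = 15·24.5 − 4.5·27 = 246.0000; (r_i+r_j)·cross = 19.5·246.0000 = 4797.0000
Σcross = 299.5000 → A = |Σcross|/2 = 149.7500 mm²
Σ(r_i+r_j)·cross = 12491.5000 → first moment M = |Σ|/6 = 2081.9167
R_c = M/A = 2081.9167/149.7500 = 13.9026 mm
θ = 104° = 1.815142 rad
V = θ·R_c·A = 1.815142·13.9026·149.7500 = 3778.975 mm³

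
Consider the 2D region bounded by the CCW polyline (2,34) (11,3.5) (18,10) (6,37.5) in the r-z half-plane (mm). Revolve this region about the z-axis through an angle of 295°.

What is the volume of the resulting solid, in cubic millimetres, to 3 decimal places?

Volume = 10626.961 mm³

Profile (r,z), 4 vertices: (2,34) (11,3.5) (18,10) (6,37.5)
edge 0: (2,34)→(11,3.5)  cross = 2·3.5 − 11·34 = -367.0000; (r_i+r_j)·cross = 13·-367.0000 = -4771.0000
edge 1: (11,3.5)→(18,10)  cross = 11·10 − 18·3.5 = 47.0000; (r_i+r_j)·cross = 29·47.0000 = 1363.0000
edge 2: (18,10)→(6,37.5)  cross = 18·37.5 − 6·10 = 615.0000; (r_i+r_j)·cross = 24·615.0000 = 14760.0000
edge 3: (6,37.5)→(2,34)  cross = 6·34 − 2·37.5 = 129.0000; (r_i+r_j)·cross = 8·129.0000 = 1032.0000
Σcross = 424.0000 → A = |Σcross|/2 = 212.0000 mm²
Σ(r_i+r_j)·cross = 12384.0000 → first moment M = |Σ|/6 = 2064.0000
R_c = M/A = 2064.0000/212.0000 = 9.7358 mm
θ = 295° = 5.148721 rad
V = θ·R_c·A = 5.148721·9.7358·212.0000 = 10626.961 mm³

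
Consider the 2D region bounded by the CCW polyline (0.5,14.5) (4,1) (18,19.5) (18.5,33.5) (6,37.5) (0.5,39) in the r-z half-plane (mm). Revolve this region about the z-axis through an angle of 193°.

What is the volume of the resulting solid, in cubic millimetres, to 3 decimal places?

Profile (r,z), 6 vertices: (0.5,14.5) (4,1) (18,19.5) (18.5,33.5) (6,37.5) (0.5,39)
edge 0: (0.5,14.5)→(4,1)  cross = 0.5·1 − 4·14.5 = -57.5000; (r_i+r_j)·cross = 4.5·-57.5000 = -258.7500
edge 1: (4,1)→(18,19.5)  cross = 4·19.5 − 18·1 = 60.0000; (r_i+r_j)·cross = 22·60.0000 = 1320.0000
edge 2: (18,19.5)→(18.5,33.5)  cross = 18·33.5 − 18.5·19.5 = 242.2500; (r_i+r_j)·cross = 36.5·242.2500 = 8842.1250
edge 3: (18.5,33.5)→(6,37.5)  cross = 18.5·37.5 − 6·33.5 = 492.7500; (r_i+r_j)·cross = 24.5·492.7500 = 12072.3750
edge 4: (6,37.5)→(0.5,39)  cross = 6·39 − 0.5·37.5 = 215.2500; (r_i+r_j)·cross = 6.5·215.2500 = 1399.1250
edge 5: (0.5,39)→(0.5,14.5)  cross = 0.5·14.5 − 0.5·39 = -12.2500; (r_i+r_j)·cross = 1·-12.2500 = -12.2500
Σcross = 940.5000 → A = |Σcross|/2 = 470.2500 mm²
Σ(r_i+r_j)·cross = 23362.6250 → first moment M = |Σ|/6 = 3893.7708
R_c = M/A = 3893.7708/470.2500 = 8.2802 mm
θ = 193° = 3.368485 rad
V = θ·R_c·A = 3.368485·8.2802·470.2500 = 13116.110 mm³

Volume = 13116.110 mm³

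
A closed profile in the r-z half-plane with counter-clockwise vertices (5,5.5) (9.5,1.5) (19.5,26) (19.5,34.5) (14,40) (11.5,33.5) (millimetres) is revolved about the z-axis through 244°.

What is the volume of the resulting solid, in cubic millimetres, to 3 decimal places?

Profile (r,z), 6 vertices: (5,5.5) (9.5,1.5) (19.5,26) (19.5,34.5) (14,40) (11.5,33.5)
edge 0: (5,5.5)→(9.5,1.5)  cross = 5·1.5 − 9.5·5.5 = -44.7500; (r_i+r_j)·cross = 14.5·-44.7500 = -648.8750
edge 1: (9.5,1.5)→(19.5,26)  cross = 9.5·26 − 19.5·1.5 = 217.7500; (r_i+r_j)·cross = 29·217.7500 = 6314.7500
edge 2: (19.5,26)→(19.5,34.5)  cross = 19.5·34.5 − 19.5·26 = 165.7500; (r_i+r_j)·cross = 39·165.7500 = 6464.2500
edge 3: (19.5,34.5)→(14,40)  cross = 19.5·40 − 14·34.5 = 297.0000; (r_i+r_j)·cross = 33.5·297.0000 = 9949.5000
edge 4: (14,40)→(11.5,33.5)  cross = 14·33.5 − 11.5·40 = 9.0000; (r_i+r_j)·cross = 25.5·9.0000 = 229.5000
edge 5: (11.5,33.5)→(5,5.5)  cross = 11.5·5.5 − 5·33.5 = -104.2500; (r_i+r_j)·cross = 16.5·-104.2500 = -1720.1250
Σcross = 540.5000 → A = |Σcross|/2 = 270.2500 mm²
Σ(r_i+r_j)·cross = 20589.0000 → first moment M = |Σ|/6 = 3431.5000
R_c = M/A = 3431.5000/270.2500 = 12.6975 mm
θ = 244° = 4.258603 rad
V = θ·R_c·A = 4.258603·12.6975·270.2500 = 14613.397 mm³

Volume = 14613.397 mm³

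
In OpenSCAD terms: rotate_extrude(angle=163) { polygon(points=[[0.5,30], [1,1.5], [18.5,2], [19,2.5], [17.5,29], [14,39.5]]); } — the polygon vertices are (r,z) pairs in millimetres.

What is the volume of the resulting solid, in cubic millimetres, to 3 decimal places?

Volume = 15678.645 mm³

Profile (r,z), 6 vertices: (0.5,30) (1,1.5) (18.5,2) (19,2.5) (17.5,29) (14,39.5)
edge 0: (0.5,30)→(1,1.5)  cross = 0.5·1.5 − 1·30 = -29.2500; (r_i+r_j)·cross = 1.5·-29.2500 = -43.8750
edge 1: (1,1.5)→(18.5,2)  cross = 1·2 − 18.5·1.5 = -25.7500; (r_i+r_j)·cross = 19.5·-25.7500 = -502.1250
edge 2: (18.5,2)→(19,2.5)  cross = 18.5·2.5 − 19·2 = 8.2500; (r_i+r_j)·cross = 37.5·8.2500 = 309.3750
edge 3: (19,2.5)→(17.5,29)  cross = 19·29 − 17.5·2.5 = 507.2500; (r_i+r_j)·cross = 36.5·507.2500 = 18514.6250
edge 4: (17.5,29)→(14,39.5)  cross = 17.5·39.5 − 14·29 = 285.2500; (r_i+r_j)·cross = 31.5·285.2500 = 8985.3750
edge 5: (14,39.5)→(0.5,30)  cross = 14·30 − 0.5·39.5 = 400.2500; (r_i+r_j)·cross = 14.5·400.2500 = 5803.6250
Σcross = 1146.0000 → A = |Σcross|/2 = 573.0000 mm²
Σ(r_i+r_j)·cross = 33067.0000 → first moment M = |Σ|/6 = 5511.1667
R_c = M/A = 5511.1667/573.0000 = 9.6181 mm
θ = 163° = 2.844887 rad
V = θ·R_c·A = 2.844887·9.6181·573.0000 = 15678.645 mm³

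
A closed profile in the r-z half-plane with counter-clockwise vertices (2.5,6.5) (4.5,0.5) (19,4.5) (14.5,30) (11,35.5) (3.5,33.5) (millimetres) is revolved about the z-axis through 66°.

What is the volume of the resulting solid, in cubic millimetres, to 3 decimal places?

Volume = 4771.337 mm³

Profile (r,z), 6 vertices: (2.5,6.5) (4.5,0.5) (19,4.5) (14.5,30) (11,35.5) (3.5,33.5)
edge 0: (2.5,6.5)→(4.5,0.5)  cross = 2.5·0.5 − 4.5·6.5 = -28.0000; (r_i+r_j)·cross = 7·-28.0000 = -196.0000
edge 1: (4.5,0.5)→(19,4.5)  cross = 4.5·4.5 − 19·0.5 = 10.7500; (r_i+r_j)·cross = 23.5·10.7500 = 252.6250
edge 2: (19,4.5)→(14.5,30)  cross = 19·30 − 14.5·4.5 = 504.7500; (r_i+r_j)·cross = 33.5·504.7500 = 16909.1250
edge 3: (14.5,30)→(11,35.5)  cross = 14.5·35.5 − 11·30 = 184.7500; (r_i+r_j)·cross = 25.5·184.7500 = 4711.1250
edge 4: (11,35.5)→(3.5,33.5)  cross = 11·33.5 − 3.5·35.5 = 244.2500; (r_i+r_j)·cross = 14.5·244.2500 = 3541.6250
edge 5: (3.5,33.5)→(2.5,6.5)  cross = 3.5·6.5 − 2.5·33.5 = -61.0000; (r_i+r_j)·cross = 6·-61.0000 = -366.0000
Σcross = 855.5000 → A = |Σcross|/2 = 427.7500 mm²
Σ(r_i+r_j)·cross = 24852.5000 → first moment M = |Σ|/6 = 4142.0833
R_c = M/A = 4142.0833/427.7500 = 9.6834 mm
θ = 66° = 1.151917 rad
V = θ·R_c·A = 1.151917·9.6834·427.7500 = 4771.337 mm³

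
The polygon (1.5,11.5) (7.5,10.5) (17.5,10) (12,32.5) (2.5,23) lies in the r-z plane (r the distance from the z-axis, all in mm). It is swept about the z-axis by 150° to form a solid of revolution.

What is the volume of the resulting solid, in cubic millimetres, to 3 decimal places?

Profile (r,z), 5 vertices: (1.5,11.5) (7.5,10.5) (17.5,10) (12,32.5) (2.5,23)
edge 0: (1.5,11.5)→(7.5,10.5)  cross = 1.5·10.5 − 7.5·11.5 = -70.5000; (r_i+r_j)·cross = 9·-70.5000 = -634.5000
edge 1: (7.5,10.5)→(17.5,10)  cross = 7.5·10 − 17.5·10.5 = -108.7500; (r_i+r_j)·cross = 25·-108.7500 = -2718.7500
edge 2: (17.5,10)→(12,32.5)  cross = 17.5·32.5 − 12·10 = 448.7500; (r_i+r_j)·cross = 29.5·448.7500 = 13238.1250
edge 3: (12,32.5)→(2.5,23)  cross = 12·23 − 2.5·32.5 = 194.7500; (r_i+r_j)·cross = 14.5·194.7500 = 2823.8750
edge 4: (2.5,23)→(1.5,11.5)  cross = 2.5·11.5 − 1.5·23 = -5.7500; (r_i+r_j)·cross = 4·-5.7500 = -23.0000
Σcross = 458.5000 → A = |Σcross|/2 = 229.2500 mm²
Σ(r_i+r_j)·cross = 12685.7500 → first moment M = |Σ|/6 = 2114.2917
R_c = M/A = 2114.2917/229.2500 = 9.2226 mm
θ = 150° = 2.617994 rad
V = θ·R_c·A = 2.617994·9.2226·229.2500 = 5535.203 mm³

Volume = 5535.203 mm³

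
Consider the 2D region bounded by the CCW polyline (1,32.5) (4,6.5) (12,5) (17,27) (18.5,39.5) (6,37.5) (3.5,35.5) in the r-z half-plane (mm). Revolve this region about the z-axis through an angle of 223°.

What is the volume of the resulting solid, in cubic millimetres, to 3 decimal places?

Profile (r,z), 7 vertices: (1,32.5) (4,6.5) (12,5) (17,27) (18.5,39.5) (6,37.5) (3.5,35.5)
edge 0: (1,32.5)→(4,6.5)  cross = 1·6.5 − 4·32.5 = -123.5000; (r_i+r_j)·cross = 5·-123.5000 = -617.5000
edge 1: (4,6.5)→(12,5)  cross = 4·5 − 12·6.5 = -58.0000; (r_i+r_j)·cross = 16·-58.0000 = -928.0000
edge 2: (12,5)→(17,27)  cross = 12·27 − 17·5 = 239.0000; (r_i+r_j)·cross = 29·239.0000 = 6931.0000
edge 3: (17,27)→(18.5,39.5)  cross = 17·39.5 − 18.5·27 = 172.0000; (r_i+r_j)·cross = 35.5·172.0000 = 6106.0000
edge 4: (18.5,39.5)→(6,37.5)  cross = 18.5·37.5 − 6·39.5 = 456.7500; (r_i+r_j)·cross = 24.5·456.7500 = 11190.3750
edge 5: (6,37.5)→(3.5,35.5)  cross = 6·35.5 − 3.5·37.5 = 81.7500; (r_i+r_j)·cross = 9.5·81.7500 = 776.6250
edge 6: (3.5,35.5)→(1,32.5)  cross = 3.5·32.5 − 1·35.5 = 78.2500; (r_i+r_j)·cross = 4.5·78.2500 = 352.1250
Σcross = 846.2500 → A = |Σcross|/2 = 423.1250 mm²
Σ(r_i+r_j)·cross = 23810.6250 → first moment M = |Σ|/6 = 3968.4375
R_c = M/A = 3968.4375/423.1250 = 9.3789 mm
θ = 223° = 3.892084 rad
V = θ·R_c·A = 3.892084·9.3789·423.1250 = 15445.493 mm³

Volume = 15445.493 mm³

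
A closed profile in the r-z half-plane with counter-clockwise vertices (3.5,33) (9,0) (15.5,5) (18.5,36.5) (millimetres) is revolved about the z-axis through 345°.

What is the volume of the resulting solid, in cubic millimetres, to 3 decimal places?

Profile (r,z), 4 vertices: (3.5,33) (9,0) (15.5,5) (18.5,36.5)
edge 0: (3.5,33)→(9,0)  cross = 3.5·0 − 9·33 = -297.0000; (r_i+r_j)·cross = 12.5·-297.0000 = -3712.5000
edge 1: (9,0)→(15.5,5)  cross = 9·5 − 15.5·0 = 45.0000; (r_i+r_j)·cross = 24.5·45.0000 = 1102.5000
edge 2: (15.5,5)→(18.5,36.5)  cross = 15.5·36.5 − 18.5·5 = 473.2500; (r_i+r_j)·cross = 34·473.2500 = 16090.5000
edge 3: (18.5,36.5)→(3.5,33)  cross = 18.5·33 − 3.5·36.5 = 482.7500; (r_i+r_j)·cross = 22·482.7500 = 10620.5000
Σcross = 704.0000 → A = |Σcross|/2 = 352.0000 mm²
Σ(r_i+r_j)·cross = 24101.0000 → first moment M = |Σ|/6 = 4016.8333
R_c = M/A = 4016.8333/352.0000 = 11.4115 mm
θ = 345° = 6.021386 rad
V = θ·R_c·A = 6.021386·11.4115·352.0000 = 24186.904 mm³

Volume = 24186.904 mm³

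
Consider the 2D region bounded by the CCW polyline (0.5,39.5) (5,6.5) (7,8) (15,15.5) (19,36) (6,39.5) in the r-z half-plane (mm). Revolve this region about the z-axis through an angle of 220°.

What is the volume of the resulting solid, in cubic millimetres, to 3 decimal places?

Volume = 13908.922 mm³

Profile (r,z), 6 vertices: (0.5,39.5) (5,6.5) (7,8) (15,15.5) (19,36) (6,39.5)
edge 0: (0.5,39.5)→(5,6.5)  cross = 0.5·6.5 − 5·39.5 = -194.2500; (r_i+r_j)·cross = 5.5·-194.2500 = -1068.3750
edge 1: (5,6.5)→(7,8)  cross = 5·8 − 7·6.5 = -5.5000; (r_i+r_j)·cross = 12·-5.5000 = -66.0000
edge 2: (7,8)→(15,15.5)  cross = 7·15.5 − 15·8 = -11.5000; (r_i+r_j)·cross = 22·-11.5000 = -253.0000
edge 3: (15,15.5)→(19,36)  cross = 15·36 − 19·15.5 = 245.5000; (r_i+r_j)·cross = 34·245.5000 = 8347.0000
edge 4: (19,36)→(6,39.5)  cross = 19·39.5 − 6·36 = 534.5000; (r_i+r_j)·cross = 25·534.5000 = 13362.5000
edge 5: (6,39.5)→(0.5,39.5)  cross = 6·39.5 − 0.5·39.5 = 217.2500; (r_i+r_j)·cross = 6.5·217.2500 = 1412.1250
Σcross = 786.0000 → A = |Σcross|/2 = 393.0000 mm²
Σ(r_i+r_j)·cross = 21734.2500 → first moment M = |Σ|/6 = 3622.3750
R_c = M/A = 3622.3750/393.0000 = 9.2172 mm
θ = 220° = 3.839724 rad
V = θ·R_c·A = 3.839724·9.2172·393.0000 = 13908.922 mm³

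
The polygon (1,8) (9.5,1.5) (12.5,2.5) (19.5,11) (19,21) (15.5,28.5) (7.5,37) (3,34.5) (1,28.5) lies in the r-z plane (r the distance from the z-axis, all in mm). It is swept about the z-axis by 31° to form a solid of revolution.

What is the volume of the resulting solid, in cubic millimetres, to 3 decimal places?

Volume = 2464.278 mm³

Profile (r,z), 9 vertices: (1,8) (9.5,1.5) (12.5,2.5) (19.5,11) (19,21) (15.5,28.5) (7.5,37) (3,34.5) (1,28.5)
edge 0: (1,8)→(9.5,1.5)  cross = 1·1.5 − 9.5·8 = -74.5000; (r_i+r_j)·cross = 10.5·-74.5000 = -782.2500
edge 1: (9.5,1.5)→(12.5,2.5)  cross = 9.5·2.5 − 12.5·1.5 = 5.0000; (r_i+r_j)·cross = 22·5.0000 = 110.0000
edge 2: (12.5,2.5)→(19.5,11)  cross = 12.5·11 − 19.5·2.5 = 88.7500; (r_i+r_j)·cross = 32·88.7500 = 2840.0000
edge 3: (19.5,11)→(19,21)  cross = 19.5·21 − 19·11 = 200.5000; (r_i+r_j)·cross = 38.5·200.5000 = 7719.2500
edge 4: (19,21)→(15.5,28.5)  cross = 19·28.5 − 15.5·21 = 216.0000; (r_i+r_j)·cross = 34.5·216.0000 = 7452.0000
edge 5: (15.5,28.5)→(7.5,37)  cross = 15.5·37 − 7.5·28.5 = 359.7500; (r_i+r_j)·cross = 23·359.7500 = 8274.2500
edge 6: (7.5,37)→(3,34.5)  cross = 7.5·34.5 − 3·37 = 147.7500; (r_i+r_j)·cross = 10.5·147.7500 = 1551.3750
edge 7: (3,34.5)→(1,28.5)  cross = 3·28.5 − 1·34.5 = 51.0000; (r_i+r_j)·cross = 4·51.0000 = 204.0000
edge 8: (1,28.5)→(1,8)  cross = 1·8 − 1·28.5 = -20.5000; (r_i+r_j)·cross = 2·-20.5000 = -41.0000
Σcross = 973.7500 → A = |Σcross|/2 = 486.8750 mm²
Σ(r_i+r_j)·cross = 27327.6250 → first moment M = |Σ|/6 = 4554.6042
R_c = M/A = 4554.6042/486.8750 = 9.3548 mm
θ = 31° = 0.541052 rad
V = θ·R_c·A = 0.541052·9.3548·486.8750 = 2464.278 mm³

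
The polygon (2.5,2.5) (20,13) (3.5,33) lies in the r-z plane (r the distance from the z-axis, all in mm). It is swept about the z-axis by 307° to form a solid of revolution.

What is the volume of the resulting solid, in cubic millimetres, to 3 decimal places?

Volume = 12149.183 mm³

Profile (r,z), 3 vertices: (2.5,2.5) (20,13) (3.5,33)
edge 0: (2.5,2.5)→(20,13)  cross = 2.5·13 − 20·2.5 = -17.5000; (r_i+r_j)·cross = 22.5·-17.5000 = -393.7500
edge 1: (20,13)→(3.5,33)  cross = 20·33 − 3.5·13 = 614.5000; (r_i+r_j)·cross = 23.5·614.5000 = 14440.7500
edge 2: (3.5,33)→(2.5,2.5)  cross = 3.5·2.5 − 2.5·33 = -73.7500; (r_i+r_j)·cross = 6·-73.7500 = -442.5000
Σcross = 523.2500 → A = |Σcross|/2 = 261.6250 mm²
Σ(r_i+r_j)·cross = 13604.5000 → first moment M = |Σ|/6 = 2267.4167
R_c = M/A = 2267.4167/261.6250 = 8.6667 mm
θ = 307° = 5.358161 rad
V = θ·R_c·A = 5.358161·8.6667·261.6250 = 12149.183 mm³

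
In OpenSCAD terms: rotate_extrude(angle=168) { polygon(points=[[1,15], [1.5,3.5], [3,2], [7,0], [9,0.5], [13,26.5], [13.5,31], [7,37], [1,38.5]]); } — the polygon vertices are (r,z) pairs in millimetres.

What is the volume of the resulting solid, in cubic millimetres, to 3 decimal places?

Volume = 6715.669 mm³

Profile (r,z), 9 vertices: (1,15) (1.5,3.5) (3,2) (7,0) (9,0.5) (13,26.5) (13.5,31) (7,37) (1,38.5)
edge 0: (1,15)→(1.5,3.5)  cross = 1·3.5 − 1.5·15 = -19.0000; (r_i+r_j)·cross = 2.5·-19.0000 = -47.5000
edge 1: (1.5,3.5)→(3,2)  cross = 1.5·2 − 3·3.5 = -7.5000; (r_i+r_j)·cross = 4.5·-7.5000 = -33.7500
edge 2: (3,2)→(7,0)  cross = 3·0 − 7·2 = -14.0000; (r_i+r_j)·cross = 10·-14.0000 = -140.0000
edge 3: (7,0)→(9,0.5)  cross = 7·0.5 − 9·0 = 3.5000; (r_i+r_j)·cross = 16·3.5000 = 56.0000
edge 4: (9,0.5)→(13,26.5)  cross = 9·26.5 − 13·0.5 = 232.0000; (r_i+r_j)·cross = 22·232.0000 = 5104.0000
edge 5: (13,26.5)→(13.5,31)  cross = 13·31 − 13.5·26.5 = 45.2500; (r_i+r_j)·cross = 26.5·45.2500 = 1199.1250
edge 6: (13.5,31)→(7,37)  cross = 13.5·37 − 7·31 = 282.5000; (r_i+r_j)·cross = 20.5·282.5000 = 5791.2500
edge 7: (7,37)→(1,38.5)  cross = 7·38.5 − 1·37 = 232.5000; (r_i+r_j)·cross = 8·232.5000 = 1860.0000
edge 8: (1,38.5)→(1,15)  cross = 1·15 − 1·38.5 = -23.5000; (r_i+r_j)·cross = 2·-23.5000 = -47.0000
Σcross = 731.7500 → A = |Σcross|/2 = 365.8750 mm²
Σ(r_i+r_j)·cross = 13742.1250 → first moment M = |Σ|/6 = 2290.3542
R_c = M/A = 2290.3542/365.8750 = 6.2599 mm
θ = 168° = 2.932153 rad
V = θ·R_c·A = 2.932153·6.2599·365.8750 = 6715.669 mm³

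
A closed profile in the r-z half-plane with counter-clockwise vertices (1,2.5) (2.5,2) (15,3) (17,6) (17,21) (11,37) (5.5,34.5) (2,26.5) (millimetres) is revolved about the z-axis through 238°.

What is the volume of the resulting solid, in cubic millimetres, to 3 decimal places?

Profile (r,z), 8 vertices: (1,2.5) (2.5,2) (15,3) (17,6) (17,21) (11,37) (5.5,34.5) (2,26.5)
edge 0: (1,2.5)→(2.5,2)  cross = 1·2 − 2.5·2.5 = -4.2500; (r_i+r_j)·cross = 3.5·-4.2500 = -14.8750
edge 1: (2.5,2)→(15,3)  cross = 2.5·3 − 15·2 = -22.5000; (r_i+r_j)·cross = 17.5·-22.5000 = -393.7500
edge 2: (15,3)→(17,6)  cross = 15·6 − 17·3 = 39.0000; (r_i+r_j)·cross = 32·39.0000 = 1248.0000
edge 3: (17,6)→(17,21)  cross = 17·21 − 17·6 = 255.0000; (r_i+r_j)·cross = 34·255.0000 = 8670.0000
edge 4: (17,21)→(11,37)  cross = 17·37 − 11·21 = 398.0000; (r_i+r_j)·cross = 28·398.0000 = 11144.0000
edge 5: (11,37)→(5.5,34.5)  cross = 11·34.5 − 5.5·37 = 176.0000; (r_i+r_j)·cross = 16.5·176.0000 = 2904.0000
edge 6: (5.5,34.5)→(2,26.5)  cross = 5.5·26.5 − 2·34.5 = 76.7500; (r_i+r_j)·cross = 7.5·76.7500 = 575.6250
edge 7: (2,26.5)→(1,2.5)  cross = 2·2.5 − 1·26.5 = -21.5000; (r_i+r_j)·cross = 3·-21.5000 = -64.5000
Σcross = 896.5000 → A = |Σcross|/2 = 448.2500 mm²
Σ(r_i+r_j)·cross = 24068.5000 → first moment M = |Σ|/6 = 4011.4167
R_c = M/A = 4011.4167/448.2500 = 8.9491 mm
θ = 238° = 4.153884 rad
V = θ·R_c·A = 4.153884·8.9491·448.2500 = 16662.958 mm³

Volume = 16662.958 mm³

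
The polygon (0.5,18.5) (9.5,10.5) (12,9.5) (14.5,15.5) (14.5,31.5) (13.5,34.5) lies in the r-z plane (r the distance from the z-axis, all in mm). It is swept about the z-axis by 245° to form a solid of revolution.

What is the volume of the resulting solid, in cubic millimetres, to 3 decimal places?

Volume = 7759.617 mm³

Profile (r,z), 6 vertices: (0.5,18.5) (9.5,10.5) (12,9.5) (14.5,15.5) (14.5,31.5) (13.5,34.5)
edge 0: (0.5,18.5)→(9.5,10.5)  cross = 0.5·10.5 − 9.5·18.5 = -170.5000; (r_i+r_j)·cross = 10·-170.5000 = -1705.0000
edge 1: (9.5,10.5)→(12,9.5)  cross = 9.5·9.5 − 12·10.5 = -35.7500; (r_i+r_j)·cross = 21.5·-35.7500 = -768.6250
edge 2: (12,9.5)→(14.5,15.5)  cross = 12·15.5 − 14.5·9.5 = 48.2500; (r_i+r_j)·cross = 26.5·48.2500 = 1278.6250
edge 3: (14.5,15.5)→(14.5,31.5)  cross = 14.5·31.5 − 14.5·15.5 = 232.0000; (r_i+r_j)·cross = 29·232.0000 = 6728.0000
edge 4: (14.5,31.5)→(13.5,34.5)  cross = 14.5·34.5 − 13.5·31.5 = 75.0000; (r_i+r_j)·cross = 28·75.0000 = 2100.0000
edge 5: (13.5,34.5)→(0.5,18.5)  cross = 13.5·18.5 − 0.5·34.5 = 232.5000; (r_i+r_j)·cross = 14·232.5000 = 3255.0000
Σcross = 381.5000 → A = |Σcross|/2 = 190.7500 mm²
Σ(r_i+r_j)·cross = 10888.0000 → first moment M = |Σ|/6 = 1814.6667
R_c = M/A = 1814.6667/190.7500 = 9.5133 mm
θ = 245° = 4.276057 rad
V = θ·R_c·A = 4.276057·9.5133·190.7500 = 7759.617 mm³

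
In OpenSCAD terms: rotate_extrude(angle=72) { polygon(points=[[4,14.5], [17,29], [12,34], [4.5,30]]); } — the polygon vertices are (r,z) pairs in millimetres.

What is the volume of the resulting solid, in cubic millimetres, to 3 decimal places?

Volume = 1440.865 mm³

Profile (r,z), 4 vertices: (4,14.5) (17,29) (12,34) (4.5,30)
edge 0: (4,14.5)→(17,29)  cross = 4·29 − 17·14.5 = -130.5000; (r_i+r_j)·cross = 21·-130.5000 = -2740.5000
edge 1: (17,29)→(12,34)  cross = 17·34 − 12·29 = 230.0000; (r_i+r_j)·cross = 29·230.0000 = 6670.0000
edge 2: (12,34)→(4.5,30)  cross = 12·30 − 4.5·34 = 207.0000; (r_i+r_j)·cross = 16.5·207.0000 = 3415.5000
edge 3: (4.5,30)→(4,14.5)  cross = 4.5·14.5 − 4·30 = -54.7500; (r_i+r_j)·cross = 8.5·-54.7500 = -465.3750
Σcross = 251.7500 → A = |Σcross|/2 = 125.8750 mm²
Σ(r_i+r_j)·cross = 6879.6250 → first moment M = |Σ|/6 = 1146.6042
R_c = M/A = 1146.6042/125.8750 = 9.1091 mm
θ = 72° = 1.256637 rad
V = θ·R_c·A = 1.256637·9.1091·125.8750 = 1440.865 mm³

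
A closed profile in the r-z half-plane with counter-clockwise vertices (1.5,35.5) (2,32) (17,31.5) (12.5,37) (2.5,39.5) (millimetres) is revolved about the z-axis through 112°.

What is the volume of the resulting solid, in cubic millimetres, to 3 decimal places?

Profile (r,z), 5 vertices: (1.5,35.5) (2,32) (17,31.5) (12.5,37) (2.5,39.5)
edge 0: (1.5,35.5)→(2,32)  cross = 1.5·32 − 2·35.5 = -23.0000; (r_i+r_j)·cross = 3.5·-23.0000 = -80.5000
edge 1: (2,32)→(17,31.5)  cross = 2·31.5 − 17·32 = -481.0000; (r_i+r_j)·cross = 19·-481.0000 = -9139.0000
edge 2: (17,31.5)→(12.5,37)  cross = 17·37 − 12.5·31.5 = 235.2500; (r_i+r_j)·cross = 29.5·235.2500 = 6939.8750
edge 3: (12.5,37)→(2.5,39.5)  cross = 12.5·39.5 − 2.5·37 = 401.2500; (r_i+r_j)·cross = 15·401.2500 = 6018.7500
edge 4: (2.5,39.5)→(1.5,35.5)  cross = 2.5·35.5 − 1.5·39.5 = 29.5000; (r_i+r_j)·cross = 4·29.5000 = 118.0000
Σcross = 162.0000 → A = |Σcross|/2 = 81.0000 mm²
Σ(r_i+r_j)·cross = 3857.1250 → first moment M = |Σ|/6 = 642.8542
R_c = M/A = 642.8542/81.0000 = 7.9365 mm
θ = 112° = 1.954769 rad
V = θ·R_c·A = 1.954769·7.9365·81.0000 = 1256.631 mm³

Volume = 1256.631 mm³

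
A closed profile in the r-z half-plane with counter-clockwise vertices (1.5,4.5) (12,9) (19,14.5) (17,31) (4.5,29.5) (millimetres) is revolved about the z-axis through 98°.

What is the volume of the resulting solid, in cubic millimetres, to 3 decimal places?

Volume = 5563.221 mm³

Profile (r,z), 5 vertices: (1.5,4.5) (12,9) (19,14.5) (17,31) (4.5,29.5)
edge 0: (1.5,4.5)→(12,9)  cross = 1.5·9 − 12·4.5 = -40.5000; (r_i+r_j)·cross = 13.5·-40.5000 = -546.7500
edge 1: (12,9)→(19,14.5)  cross = 12·14.5 − 19·9 = 3.0000; (r_i+r_j)·cross = 31·3.0000 = 93.0000
edge 2: (19,14.5)→(17,31)  cross = 19·31 − 17·14.5 = 342.5000; (r_i+r_j)·cross = 36·342.5000 = 12330.0000
edge 3: (17,31)→(4.5,29.5)  cross = 17·29.5 − 4.5·31 = 362.0000; (r_i+r_j)·cross = 21.5·362.0000 = 7783.0000
edge 4: (4.5,29.5)→(1.5,4.5)  cross = 4.5·4.5 − 1.5·29.5 = -24.0000; (r_i+r_j)·cross = 6·-24.0000 = -144.0000
Σcross = 643.0000 → A = |Σcross|/2 = 321.5000 mm²
Σ(r_i+r_j)·cross = 19515.2500 → first moment M = |Σ|/6 = 3252.5417
R_c = M/A = 3252.5417/321.5000 = 10.1168 mm
θ = 98° = 1.710423 rad
V = θ·R_c·A = 1.710423·10.1168·321.5000 = 5563.221 mm³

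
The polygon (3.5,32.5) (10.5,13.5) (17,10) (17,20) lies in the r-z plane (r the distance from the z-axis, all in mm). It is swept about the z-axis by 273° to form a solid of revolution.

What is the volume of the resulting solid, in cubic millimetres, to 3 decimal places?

Profile (r,z), 4 vertices: (3.5,32.5) (10.5,13.5) (17,10) (17,20)
edge 0: (3.5,32.5)→(10.5,13.5)  cross = 3.5·13.5 − 10.5·32.5 = -294.0000; (r_i+r_j)·cross = 14·-294.0000 = -4116.0000
edge 1: (10.5,13.5)→(17,10)  cross = 10.5·10 − 17·13.5 = -124.5000; (r_i+r_j)·cross = 27.5·-124.5000 = -3423.7500
edge 2: (17,10)→(17,20)  cross = 17·20 − 17·10 = 170.0000; (r_i+r_j)·cross = 34·170.0000 = 5780.0000
edge 3: (17,20)→(3.5,32.5)  cross = 17·32.5 − 3.5·20 = 482.5000; (r_i+r_j)·cross = 20.5·482.5000 = 9891.2500
Σcross = 234.0000 → A = |Σcross|/2 = 117.0000 mm²
Σ(r_i+r_j)·cross = 8131.5000 → first moment M = |Σ|/6 = 1355.2500
R_c = M/A = 1355.2500/117.0000 = 11.5833 mm
θ = 273° = 4.764749 rad
V = θ·R_c·A = 4.764749·11.5833·117.0000 = 6457.426 mm³

Volume = 6457.426 mm³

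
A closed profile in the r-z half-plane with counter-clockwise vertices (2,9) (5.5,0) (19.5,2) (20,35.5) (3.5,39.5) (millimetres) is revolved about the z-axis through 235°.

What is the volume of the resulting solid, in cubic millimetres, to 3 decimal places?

Volume = 28062.284 mm³

Profile (r,z), 5 vertices: (2,9) (5.5,0) (19.5,2) (20,35.5) (3.5,39.5)
edge 0: (2,9)→(5.5,0)  cross = 2·0 − 5.5·9 = -49.5000; (r_i+r_j)·cross = 7.5·-49.5000 = -371.2500
edge 1: (5.5,0)→(19.5,2)  cross = 5.5·2 − 19.5·0 = 11.0000; (r_i+r_j)·cross = 25·11.0000 = 275.0000
edge 2: (19.5,2)→(20,35.5)  cross = 19.5·35.5 − 20·2 = 652.2500; (r_i+r_j)·cross = 39.5·652.2500 = 25763.8750
edge 3: (20,35.5)→(3.5,39.5)  cross = 20·39.5 − 3.5·35.5 = 665.7500; (r_i+r_j)·cross = 23.5·665.7500 = 15645.1250
edge 4: (3.5,39.5)→(2,9)  cross = 3.5·9 − 2·39.5 = -47.5000; (r_i+r_j)·cross = 5.5·-47.5000 = -261.2500
Σcross = 1232.0000 → A = |Σcross|/2 = 616.0000 mm²
Σ(r_i+r_j)·cross = 41051.5000 → first moment M = |Σ|/6 = 6841.9167
R_c = M/A = 6841.9167/616.0000 = 11.1070 mm
θ = 235° = 4.101524 rad
V = θ·R_c·A = 4.101524·11.1070·616.0000 = 28062.284 mm³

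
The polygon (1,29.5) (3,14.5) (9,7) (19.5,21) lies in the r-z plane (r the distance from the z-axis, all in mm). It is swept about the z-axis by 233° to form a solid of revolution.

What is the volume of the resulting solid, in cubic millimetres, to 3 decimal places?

Profile (r,z), 4 vertices: (1,29.5) (3,14.5) (9,7) (19.5,21)
edge 0: (1,29.5)→(3,14.5)  cross = 1·14.5 − 3·29.5 = -74.0000; (r_i+r_j)·cross = 4·-74.0000 = -296.0000
edge 1: (3,14.5)→(9,7)  cross = 3·7 − 9·14.5 = -109.5000; (r_i+r_j)·cross = 12·-109.5000 = -1314.0000
edge 2: (9,7)→(19.5,21)  cross = 9·21 − 19.5·7 = 52.5000; (r_i+r_j)·cross = 28.5·52.5000 = 1496.2500
edge 3: (19.5,21)→(1,29.5)  cross = 19.5·29.5 − 1·21 = 554.2500; (r_i+r_j)·cross = 20.5·554.2500 = 11362.1250
Σcross = 423.2500 → A = |Σcross|/2 = 211.6250 mm²
Σ(r_i+r_j)·cross = 11248.3750 → first moment M = |Σ|/6 = 1874.7292
R_c = M/A = 1874.7292/211.6250 = 8.8587 mm
θ = 233° = 4.066617 rad
V = θ·R_c·A = 4.066617·8.8587·211.6250 = 7623.806 mm³

Volume = 7623.806 mm³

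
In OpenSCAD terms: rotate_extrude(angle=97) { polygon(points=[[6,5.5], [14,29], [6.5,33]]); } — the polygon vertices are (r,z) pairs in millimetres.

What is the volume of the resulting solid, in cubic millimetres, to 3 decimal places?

Volume = 1557.144 mm³

Profile (r,z), 3 vertices: (6,5.5) (14,29) (6.5,33)
edge 0: (6,5.5)→(14,29)  cross = 6·29 − 14·5.5 = 97.0000; (r_i+r_j)·cross = 20·97.0000 = 1940.0000
edge 1: (14,29)→(6.5,33)  cross = 14·33 − 6.5·29 = 273.5000; (r_i+r_j)·cross = 20.5·273.5000 = 5606.7500
edge 2: (6.5,33)→(6,5.5)  cross = 6.5·5.5 − 6·33 = -162.2500; (r_i+r_j)·cross = 12.5·-162.2500 = -2028.1250
Σcross = 208.2500 → A = |Σcross|/2 = 104.1250 mm²
Σ(r_i+r_j)·cross = 5518.6250 → first moment M = |Σ|/6 = 919.7708
R_c = M/A = 919.7708/104.1250 = 8.8333 mm
θ = 97° = 1.692969 rad
V = θ·R_c·A = 1.692969·8.8333·104.1250 = 1557.144 mm³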